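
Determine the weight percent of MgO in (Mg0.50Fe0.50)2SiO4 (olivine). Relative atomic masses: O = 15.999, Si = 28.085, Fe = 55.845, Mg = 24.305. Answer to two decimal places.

23.40 wt%

Formula mass = 172.231 g/mol.
1 Mg → 1.0000 mol MgO per formula unit; M(MgO) = 40.304, so MgO mass = 40.304 g.
40.304/172.231 × 100 = 23.40 wt%.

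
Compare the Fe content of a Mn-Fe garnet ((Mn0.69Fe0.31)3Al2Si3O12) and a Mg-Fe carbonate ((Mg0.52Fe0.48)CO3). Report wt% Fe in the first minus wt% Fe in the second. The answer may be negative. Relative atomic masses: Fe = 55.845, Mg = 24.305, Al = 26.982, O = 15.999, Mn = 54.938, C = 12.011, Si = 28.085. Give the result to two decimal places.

-16.48 percentage points

First mineral: 51.936 g Fe in 495.865 g formula = 10.47 wt% Fe.
Second mineral: 26.806 g Fe in 99.452 g formula = 26.95 wt% Fe.
10.47% − 26.95% gives a difference of -16.48 percentage points.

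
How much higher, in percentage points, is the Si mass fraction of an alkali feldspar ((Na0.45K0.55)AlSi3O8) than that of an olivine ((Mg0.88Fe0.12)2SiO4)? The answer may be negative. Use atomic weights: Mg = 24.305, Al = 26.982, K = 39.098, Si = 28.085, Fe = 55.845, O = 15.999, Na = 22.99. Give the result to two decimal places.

12.14 percentage points

M((Na0.45K0.55)AlSi3O8) = 271.078 g/mol, so wt% Si = 84.255/271.078 × 100 = 31.08%.
M((Mg0.88Fe0.12)2SiO4) = 148.261 g/mol, so wt% Si = 28.085/148.261 × 100 = 18.94%.
31.08 − 18.94 = 12.14 pp.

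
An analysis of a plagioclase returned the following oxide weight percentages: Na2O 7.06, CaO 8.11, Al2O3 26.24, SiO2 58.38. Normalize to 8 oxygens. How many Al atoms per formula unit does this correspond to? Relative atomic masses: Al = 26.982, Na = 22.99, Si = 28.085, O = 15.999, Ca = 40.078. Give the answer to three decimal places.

1.385 Al apfu

Na2O (M=61.979): mol = 0.11391; Na = 0.22782, O = 0.11391.
CaO (M=56.077): mol = 0.14462; Ca = 0.14462, O = 0.14462.
Al2O3 (M=101.961): mol = 0.25735; Al = 0.51470, O = 0.77205.
SiO2 (M=60.083): mol = 0.97166; Si = 0.97166, O = 1.94332.
ΣO = 2.97390; factor = 8/ΣO = 2.69007.
Al apfu = 0.51470 × 2.69007 = 1.385.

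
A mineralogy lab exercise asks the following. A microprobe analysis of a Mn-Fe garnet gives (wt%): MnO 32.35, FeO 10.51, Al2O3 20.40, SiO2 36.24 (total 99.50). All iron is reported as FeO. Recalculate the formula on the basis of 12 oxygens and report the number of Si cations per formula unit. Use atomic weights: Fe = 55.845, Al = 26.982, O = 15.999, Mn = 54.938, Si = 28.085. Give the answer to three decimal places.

32.35 wt% MnO ÷ 70.937 g/mol = 0.45604 mol, giving 0.45604 Mn and 0.45604 O.
10.51 wt% FeO ÷ 71.844 g/mol = 0.14629 mol, giving 0.14629 Fe and 0.14629 O.
20.40 wt% Al2O3 ÷ 101.961 g/mol = 0.20008 mol, giving 0.40016 Al and 0.60024 O.
36.24 wt% SiO2 ÷ 60.083 g/mol = 0.60317 mol, giving 0.60317 Si and 1.20634 O.
Oxygen sums to 2.40891; scaling by 12/2.40891 = 4.98151 puts the formula on 12 O.
Si: 0.60317 × 4.98151 = 3.005 atoms per formula unit.

3.005 Si apfu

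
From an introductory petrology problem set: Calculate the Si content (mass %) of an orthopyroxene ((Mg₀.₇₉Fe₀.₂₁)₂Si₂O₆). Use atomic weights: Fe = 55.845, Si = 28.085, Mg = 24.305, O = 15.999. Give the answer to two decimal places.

26.25 mass %

Molar mass of (Mg₀.₇₉Fe₀.₂₁)₂Si₂O₆: 1.58*24.305 + 0.42*55.845 + 2*28.085 + 6*15.999 = 214.021 g/mol.
Mass of Si per formula unit: 2 × 28.085 = 56.170 g.
Weight fraction Si = 56.170 / 214.021 = 0.2625.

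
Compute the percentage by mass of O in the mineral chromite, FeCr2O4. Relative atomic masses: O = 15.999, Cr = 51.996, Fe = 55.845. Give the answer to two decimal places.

28.59 weight percent

M(FeCr2O4) = 223.833 g/mol.
O contributes 4 × 15.999 = 63.996 g per mole.
63.996/223.833 = 0.2859 → 28.59%.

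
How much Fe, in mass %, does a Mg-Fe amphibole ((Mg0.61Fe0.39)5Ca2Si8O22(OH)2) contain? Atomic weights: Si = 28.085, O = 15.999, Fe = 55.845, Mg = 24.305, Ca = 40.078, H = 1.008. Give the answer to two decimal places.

12.46 mass %

M((Mg0.61Fe0.39)5Ca2Si8O22(OH)2) = 873.856 g/mol.
Fe contributes 1.95 × 55.845 = 108.898 g per mole.
108.898/873.856 = 0.1246 → 12.46%.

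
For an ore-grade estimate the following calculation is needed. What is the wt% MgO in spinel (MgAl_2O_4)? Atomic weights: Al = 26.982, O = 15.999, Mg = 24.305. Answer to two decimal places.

M(MgAl_2O_4) = 142.265 g/mol; M(MgO) = 40.304 g/mol.
Moles MgO per formula unit = 1 Mg ÷ 1 = 1.0000.
MgO fraction = (1.0000 × 40.304) / 142.265 = 40.304/142.265 = 0.2833.

28.33 wt%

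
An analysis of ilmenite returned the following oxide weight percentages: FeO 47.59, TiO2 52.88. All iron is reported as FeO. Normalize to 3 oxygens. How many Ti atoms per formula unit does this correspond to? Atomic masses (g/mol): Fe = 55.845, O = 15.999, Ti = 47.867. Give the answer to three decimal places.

FeO: 47.59/71.844 = 0.66241 mol → 0.66241 mol Fe, 0.66241 mol O.
TiO2: 52.88/79.865 = 0.66212 mol → 0.66212 mol Ti, 1.32424 mol O.
Total oxygen = 1.98665 mol. Normalization factor = 3/1.98665 = 1.51008.
Ti per 3 O = 0.66212 × 1.51008 = 1.000.

1.000 Ti apfu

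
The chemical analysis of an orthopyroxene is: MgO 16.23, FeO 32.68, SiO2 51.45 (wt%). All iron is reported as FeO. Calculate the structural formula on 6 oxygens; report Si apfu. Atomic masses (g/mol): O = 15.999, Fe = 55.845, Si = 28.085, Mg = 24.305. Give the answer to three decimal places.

MgO: 16.23/40.304 = 0.40269 mol → 0.40269 mol Mg, 0.40269 mol O.
FeO: 32.68/71.844 = 0.45487 mol → 0.45487 mol Fe, 0.45487 mol O.
SiO2: 51.45/60.083 = 0.85632 mol → 0.85632 mol Si, 1.71264 mol O.
Total oxygen = 2.57020 mol. Normalization factor = 6/2.57020 = 2.33445.
Si per 6 O = 0.85632 × 2.33445 = 1.999.

1.999 Si apfu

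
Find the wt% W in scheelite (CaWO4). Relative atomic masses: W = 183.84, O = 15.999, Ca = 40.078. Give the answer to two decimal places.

63.85 wt%

Formula mass = 1*40.078 + 1*183.84 + 4*15.999 = 287.914 g/mol, of which 183.840 g is W.
So W makes up 183.840/287.914 = 0.6385 of the mass, i.e. 63.85%.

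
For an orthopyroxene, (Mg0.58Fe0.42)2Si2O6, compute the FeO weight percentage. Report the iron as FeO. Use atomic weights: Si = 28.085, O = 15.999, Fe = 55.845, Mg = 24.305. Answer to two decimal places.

26.55 wt%

Formula mass = 227.268 g/mol.
0.84 Fe → 0.8400 mol FeO per formula unit; M(FeO) = 71.844, so FeO mass = 60.349 g.
60.349/227.268 × 100 = 26.55 wt%.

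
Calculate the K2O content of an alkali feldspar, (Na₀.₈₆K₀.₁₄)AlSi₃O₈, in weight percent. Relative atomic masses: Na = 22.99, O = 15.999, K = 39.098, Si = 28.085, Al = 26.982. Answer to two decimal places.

2.49 wt%

Formula mass = 264.474 g/mol.
0.14 K → 0.0700 mol K2O per formula unit; M(K2O) = 94.195, so K2O mass = 6.594 g.
6.594/264.474 × 100 = 2.49 wt%.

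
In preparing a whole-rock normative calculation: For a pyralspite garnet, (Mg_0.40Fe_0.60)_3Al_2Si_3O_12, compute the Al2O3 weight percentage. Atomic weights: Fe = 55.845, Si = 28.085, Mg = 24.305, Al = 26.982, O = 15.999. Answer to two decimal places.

22.17 wt%

Molar mass of (Mg_0.40Fe_0.60)_3Al_2Si_3O_12 = 1.20*24.305 + 1.80*55.845 + 2*26.982 + 3*28.085 + 12*15.999 = 459.894 g/mol.
Each formula unit contains 2 Al, equivalent to 2/2 = 1.0000 mol Al2O3.
M(Al2O3) = 2×26.982 + 3×15.999 = 101.961 g/mol.
Mass of Al2O3 per formula unit = 1.0000 × 101.961 = 101.961 g.
Al2O3 wt% = 101.961 / 459.894 × 100 = 22.17%.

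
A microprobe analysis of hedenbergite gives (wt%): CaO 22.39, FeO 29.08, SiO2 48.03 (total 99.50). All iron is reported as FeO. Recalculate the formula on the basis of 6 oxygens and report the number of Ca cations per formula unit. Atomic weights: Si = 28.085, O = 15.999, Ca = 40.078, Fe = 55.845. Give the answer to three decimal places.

CaO: 22.39/56.077 = 0.39927 mol → 0.39927 mol Ca, 0.39927 mol O.
FeO: 29.08/71.844 = 0.40477 mol → 0.40477 mol Fe, 0.40477 mol O.
SiO2: 48.03/60.083 = 0.79939 mol → 0.79939 mol Si, 1.59878 mol O.
Total oxygen = 2.40282 mol. Normalization factor = 6/2.40282 = 2.49707.
Ca per 6 O = 0.39927 × 2.49707 = 0.997.

0.997 Ca apfu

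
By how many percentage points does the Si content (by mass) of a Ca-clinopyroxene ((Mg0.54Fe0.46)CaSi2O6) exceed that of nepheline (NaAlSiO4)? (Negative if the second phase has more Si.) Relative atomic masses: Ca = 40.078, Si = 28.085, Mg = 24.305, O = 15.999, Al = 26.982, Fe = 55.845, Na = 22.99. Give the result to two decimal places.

4.54 percentage points

First mineral: 56.170 g Si in 231.055 g formula = 24.31 wt% Si.
Second mineral: 28.085 g Si in 142.053 g formula = 19.77 wt% Si.
24.31% − 19.77% gives a difference of 4.54 percentage points.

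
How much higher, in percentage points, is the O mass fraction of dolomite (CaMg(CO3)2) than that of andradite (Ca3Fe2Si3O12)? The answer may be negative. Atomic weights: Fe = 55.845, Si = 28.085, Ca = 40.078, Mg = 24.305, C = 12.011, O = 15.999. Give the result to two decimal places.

14.28 percentage points

First mineral: 95.994 g O in 184.399 g formula = 52.06 wt% O.
Second mineral: 191.988 g O in 508.167 g formula = 37.78 wt% O.
52.06% − 37.78% gives a difference of 14.28 percentage points.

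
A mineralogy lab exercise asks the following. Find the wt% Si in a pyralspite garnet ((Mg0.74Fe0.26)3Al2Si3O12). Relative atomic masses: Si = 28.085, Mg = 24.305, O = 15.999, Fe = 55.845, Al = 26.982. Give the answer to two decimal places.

Molar mass of (Mg0.74Fe0.26)3Al2Si3O12: 2.22×24.305 + 0.78×55.845 + 2×26.982 + 3×28.085 + 12×15.999 = 427.723 g/mol.
Mass of Si per formula unit: 3 × 28.085 = 84.255 g.
Weight fraction Si = 84.255 / 427.723 = 0.1970.

19.70 mass %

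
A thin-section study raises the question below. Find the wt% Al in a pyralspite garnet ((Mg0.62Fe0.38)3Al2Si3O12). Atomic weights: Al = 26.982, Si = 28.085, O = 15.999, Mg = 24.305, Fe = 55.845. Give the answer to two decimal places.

12.29 weight percent

Molar mass of (Mg0.62Fe0.38)3Al2Si3O12: 1.86*24.305 + 1.14*55.845 + 2*26.982 + 3*28.085 + 12*15.999 = 439.078 g/mol.
Mass of Al per formula unit: 2 × 26.982 = 53.964 g.
Weight fraction Al = 53.964 / 439.078 = 0.1229.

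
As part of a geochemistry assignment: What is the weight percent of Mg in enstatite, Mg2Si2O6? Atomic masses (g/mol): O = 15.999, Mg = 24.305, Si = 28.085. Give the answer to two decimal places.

24.21 wt%

Formula mass = 2·24.305 + 2·28.085 + 6·15.999 = 200.774 g/mol, of which 48.610 g is Mg.
So Mg makes up 48.610/200.774 = 0.2421 of the mass, i.e. 24.21%.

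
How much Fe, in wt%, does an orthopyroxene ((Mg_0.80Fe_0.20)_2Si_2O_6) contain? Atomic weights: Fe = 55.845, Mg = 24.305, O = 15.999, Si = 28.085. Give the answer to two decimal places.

M((Mg_0.80Fe_0.20)_2Si_2O_6) = 213.390 g/mol.
Fe contributes 0.40 × 55.845 = 22.338 g per mole.
22.338/213.390 = 0.1047 → 10.47%.

10.47 wt%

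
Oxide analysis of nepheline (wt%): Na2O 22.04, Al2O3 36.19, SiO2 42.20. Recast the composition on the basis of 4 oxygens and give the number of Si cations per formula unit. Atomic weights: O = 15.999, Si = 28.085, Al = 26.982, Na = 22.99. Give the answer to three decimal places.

Na2O: 22.04/61.979 = 0.35560 mol → 0.71120 mol Na, 0.35560 mol O.
Al2O3: 36.19/101.961 = 0.35494 mol → 0.70988 mol Al, 1.06482 mol O.
SiO2: 42.20/60.083 = 0.70236 mol → 0.70236 mol Si, 1.40472 mol O.
Total oxygen = 2.82514 mol. Normalization factor = 4/2.82514 = 1.41586.
Si per 4 O = 0.70236 × 1.41586 = 0.994.

0.994 Si apfu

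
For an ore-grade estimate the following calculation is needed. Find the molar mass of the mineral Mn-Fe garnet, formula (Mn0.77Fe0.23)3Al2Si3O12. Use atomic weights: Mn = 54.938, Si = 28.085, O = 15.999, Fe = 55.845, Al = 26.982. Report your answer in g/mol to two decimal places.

495.65 g/mol

The formula mass is the sum 2.31·54.938 + 0.69·55.845 + 2·26.982 + 3·28.085 + 12·15.999.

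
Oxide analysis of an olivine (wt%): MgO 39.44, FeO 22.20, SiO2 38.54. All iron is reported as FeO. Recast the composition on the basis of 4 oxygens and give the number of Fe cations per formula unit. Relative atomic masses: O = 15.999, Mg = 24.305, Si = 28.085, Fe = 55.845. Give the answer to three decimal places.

0.481 Fe apfu

39.44 wt% MgO ÷ 40.304 g/mol = 0.97856 mol, giving 0.97856 Mg and 0.97856 O.
22.20 wt% FeO ÷ 71.844 g/mol = 0.30900 mol, giving 0.30900 Fe and 0.30900 O.
38.54 wt% SiO2 ÷ 60.083 g/mol = 0.64145 mol, giving 0.64145 Si and 1.28290 O.
Oxygen sums to 2.57046; scaling by 4/2.57046 = 1.55614 puts the formula on 4 O.
Fe: 0.30900 × 1.55614 = 0.481 atoms per formula unit.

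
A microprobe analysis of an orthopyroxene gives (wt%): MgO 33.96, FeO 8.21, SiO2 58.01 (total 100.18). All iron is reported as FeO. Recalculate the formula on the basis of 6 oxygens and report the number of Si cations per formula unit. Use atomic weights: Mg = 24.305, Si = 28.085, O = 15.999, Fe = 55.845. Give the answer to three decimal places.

33.96 wt% MgO ÷ 40.304 g/mol = 0.84260 mol, giving 0.84260 Mg and 0.84260 O.
8.21 wt% FeO ÷ 71.844 g/mol = 0.11428 mol, giving 0.11428 Fe and 0.11428 O.
58.01 wt% SiO2 ÷ 60.083 g/mol = 0.96550 mol, giving 0.96550 Si and 1.93100 O.
Oxygen sums to 2.88788; scaling by 6/2.88788 = 2.07765 puts the formula on 6 O.
Si: 0.96550 × 2.07765 = 2.006 atoms per formula unit.

2.006 Si apfu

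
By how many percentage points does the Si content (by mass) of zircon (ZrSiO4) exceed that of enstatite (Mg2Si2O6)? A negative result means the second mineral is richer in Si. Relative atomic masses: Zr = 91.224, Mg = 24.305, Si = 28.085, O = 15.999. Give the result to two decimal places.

-12.66 percentage points

M(ZrSiO4) = 183.305 g/mol, so wt% Si = 28.085/183.305 × 100 = 15.32%.
M(Mg2Si2O6) = 200.774 g/mol, so wt% Si = 56.170/200.774 × 100 = 27.98%.
15.32 − 27.98 = -12.66 pp.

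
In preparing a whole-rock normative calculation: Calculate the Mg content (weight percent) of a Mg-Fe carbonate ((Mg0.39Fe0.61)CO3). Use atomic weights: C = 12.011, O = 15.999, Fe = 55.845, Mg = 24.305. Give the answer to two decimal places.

9.15 weight percent

Molar mass of (Mg0.39Fe0.61)CO3: 0.39*24.305 + 0.61*55.845 + 1*12.011 + 3*15.999 = 103.552 g/mol.
Mass of Mg per formula unit: 0.39 × 24.305 = 9.479 g.
Weight fraction Mg = 9.479 / 103.552 = 0.0915.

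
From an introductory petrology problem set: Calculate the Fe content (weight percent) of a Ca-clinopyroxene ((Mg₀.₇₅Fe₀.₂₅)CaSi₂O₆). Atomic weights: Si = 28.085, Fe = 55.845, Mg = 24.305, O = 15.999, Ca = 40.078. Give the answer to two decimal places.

Formula mass = 0.75*24.305 + 0.25*55.845 + 1*40.078 + 2*28.085 + 6*15.999 = 224.432 g/mol, of which 13.961 g is Fe.
So Fe makes up 13.961/224.432 = 0.0622 of the mass, i.e. 6.22%.

6.22 weight percent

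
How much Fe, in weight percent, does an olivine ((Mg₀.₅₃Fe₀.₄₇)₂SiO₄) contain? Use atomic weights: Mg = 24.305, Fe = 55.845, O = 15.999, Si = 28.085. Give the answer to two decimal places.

30.82 weight percent

Molar mass of (Mg₀.₅₃Fe₀.₄₇)₂SiO₄: 1.06*24.305 + 0.94*55.845 + 1*28.085 + 4*15.999 = 170.339 g/mol.
Mass of Fe per formula unit: 0.94 × 55.845 = 52.494 g.
Weight fraction Fe = 52.494 / 170.339 = 0.3082.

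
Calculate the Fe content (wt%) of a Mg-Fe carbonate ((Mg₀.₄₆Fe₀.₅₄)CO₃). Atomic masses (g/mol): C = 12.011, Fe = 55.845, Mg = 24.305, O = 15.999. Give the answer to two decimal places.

Molar mass of (Mg₀.₄₆Fe₀.₅₄)CO₃: 0.46*24.305 + 0.54*55.845 + 1*12.011 + 3*15.999 = 101.345 g/mol.
Mass of Fe per formula unit: 0.54 × 55.845 = 30.156 g.
Weight fraction Fe = 30.156 / 101.345 = 0.2976.

29.76 wt%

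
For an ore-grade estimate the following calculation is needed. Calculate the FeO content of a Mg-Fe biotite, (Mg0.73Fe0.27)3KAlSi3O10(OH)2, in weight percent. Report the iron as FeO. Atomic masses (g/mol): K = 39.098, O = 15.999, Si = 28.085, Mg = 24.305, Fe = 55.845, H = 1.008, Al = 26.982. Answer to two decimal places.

13.14 wt%

M((Mg0.73Fe0.27)3KAlSi3O10(OH)2) = 442.801 g/mol; M(FeO) = 71.844 g/mol.
Moles FeO per formula unit = 0.81 Fe ÷ 1 = 0.8100.
FeO fraction = (0.8100 × 71.844) / 442.801 = 58.194/442.801 = 0.1314.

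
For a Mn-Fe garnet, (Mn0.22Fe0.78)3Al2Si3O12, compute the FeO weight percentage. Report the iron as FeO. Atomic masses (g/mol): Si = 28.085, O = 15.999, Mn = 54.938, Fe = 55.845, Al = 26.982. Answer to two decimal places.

33.82 wt%

M((Mn0.22Fe0.78)3Al2Si3O12) = 497.143 g/mol; M(FeO) = 71.844 g/mol.
Moles FeO per formula unit = 2.34 Fe ÷ 1 = 2.3400.
FeO fraction = (2.3400 × 71.844) / 497.143 = 168.115/497.143 = 0.3382.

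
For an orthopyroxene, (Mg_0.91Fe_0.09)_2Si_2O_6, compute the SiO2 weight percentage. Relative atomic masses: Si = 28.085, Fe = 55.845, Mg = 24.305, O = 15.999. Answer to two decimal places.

58.21 wt%

M((Mg_0.91Fe_0.09)_2Si_2O_6) = 206.451 g/mol; M(SiO2) = 60.083 g/mol.
Moles SiO2 per formula unit = 2 Si ÷ 1 = 2.0000.
SiO2 fraction = (2.0000 × 60.083) / 206.451 = 120.166/206.451 = 0.5821.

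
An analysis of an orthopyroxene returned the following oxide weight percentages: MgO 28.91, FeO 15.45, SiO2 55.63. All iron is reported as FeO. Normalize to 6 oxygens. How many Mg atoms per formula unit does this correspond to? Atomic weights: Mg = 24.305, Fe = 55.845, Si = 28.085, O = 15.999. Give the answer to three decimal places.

MgO: 28.91/40.304 = 0.71730 mol → 0.71730 mol Mg, 0.71730 mol O.
FeO: 15.45/71.844 = 0.21505 mol → 0.21505 mol Fe, 0.21505 mol O.
SiO2: 55.63/60.083 = 0.92589 mol → 0.92589 mol Si, 1.85178 mol O.
Total oxygen = 2.78413 mol. Normalization factor = 6/2.78413 = 2.15507.
Mg per 6 O = 0.71730 × 2.15507 = 1.546.

1.546 Mg apfu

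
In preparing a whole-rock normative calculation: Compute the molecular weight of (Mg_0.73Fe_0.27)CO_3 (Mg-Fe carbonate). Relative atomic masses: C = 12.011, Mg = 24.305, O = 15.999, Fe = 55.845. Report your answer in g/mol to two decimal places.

92.83 g/mol

The formula mass is the sum 0.73(24.305) + 0.27(55.845) + 1(12.011) + 3(15.999).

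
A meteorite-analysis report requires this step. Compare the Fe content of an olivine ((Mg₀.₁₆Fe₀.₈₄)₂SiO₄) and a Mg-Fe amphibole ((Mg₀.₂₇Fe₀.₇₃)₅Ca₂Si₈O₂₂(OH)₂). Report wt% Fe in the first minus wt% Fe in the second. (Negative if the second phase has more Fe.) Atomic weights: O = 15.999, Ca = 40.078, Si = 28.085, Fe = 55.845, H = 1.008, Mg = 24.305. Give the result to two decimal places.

26.46 percentage points

First mineral: 93.820 g Fe in 193.678 g formula = 48.44 wt% Fe.
Second mineral: 203.834 g Fe in 927.474 g formula = 21.98 wt% Fe.
48.44% − 21.98% gives a difference of 26.46 percentage points.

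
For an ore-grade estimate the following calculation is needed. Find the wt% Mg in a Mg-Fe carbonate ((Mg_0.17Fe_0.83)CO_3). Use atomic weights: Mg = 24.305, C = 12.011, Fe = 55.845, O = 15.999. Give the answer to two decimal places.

Formula mass = 0.17*24.305 + 0.83*55.845 + 1*12.011 + 3*15.999 = 110.491 g/mol, of which 4.132 g is Mg.
So Mg makes up 4.132/110.491 = 0.0374 of the mass, i.e. 3.74%.

3.74 wt%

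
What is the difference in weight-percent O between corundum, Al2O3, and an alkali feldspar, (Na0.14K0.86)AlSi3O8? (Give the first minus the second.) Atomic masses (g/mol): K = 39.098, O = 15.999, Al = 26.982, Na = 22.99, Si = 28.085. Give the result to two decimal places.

M(Al2O3) = 101.961 g/mol, so wt% O = 47.997/101.961 × 100 = 47.07%.
M((Na0.14K0.86)AlSi3O8) = 276.072 g/mol, so wt% O = 127.992/276.072 × 100 = 46.36%.
47.07 − 46.36 = 0.71 pp.

0.71 percentage points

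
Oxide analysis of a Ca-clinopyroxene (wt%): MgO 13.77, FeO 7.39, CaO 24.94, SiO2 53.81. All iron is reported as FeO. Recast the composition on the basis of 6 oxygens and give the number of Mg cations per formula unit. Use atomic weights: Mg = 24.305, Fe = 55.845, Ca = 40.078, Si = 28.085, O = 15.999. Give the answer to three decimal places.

0.765 Mg apfu

13.77 wt% MgO ÷ 40.304 g/mol = 0.34165 mol, giving 0.34165 Mg and 0.34165 O.
7.39 wt% FeO ÷ 71.844 g/mol = 0.10286 mol, giving 0.10286 Fe and 0.10286 O.
24.94 wt% CaO ÷ 56.077 g/mol = 0.44475 mol, giving 0.44475 Ca and 0.44475 O.
53.81 wt% SiO2 ÷ 60.083 g/mol = 0.89559 mol, giving 0.89559 Si and 1.79118 O.
Oxygen sums to 2.68044; scaling by 6/2.68044 = 2.23844 puts the formula on 6 O.
Mg: 0.34165 × 2.23844 = 0.765 atoms per formula unit.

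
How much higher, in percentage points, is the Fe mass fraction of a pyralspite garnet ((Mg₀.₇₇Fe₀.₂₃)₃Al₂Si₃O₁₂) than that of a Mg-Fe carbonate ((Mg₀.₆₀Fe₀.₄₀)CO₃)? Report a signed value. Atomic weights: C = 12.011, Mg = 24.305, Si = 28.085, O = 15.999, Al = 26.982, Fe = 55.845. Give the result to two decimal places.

First mineral: 38.533 g Fe in 424.885 g formula = 9.07 wt% Fe.
Second mineral: 22.338 g Fe in 96.929 g formula = 23.05 wt% Fe.
9.07% − 23.05% gives a difference of -13.98 percentage points.

-13.98 percentage points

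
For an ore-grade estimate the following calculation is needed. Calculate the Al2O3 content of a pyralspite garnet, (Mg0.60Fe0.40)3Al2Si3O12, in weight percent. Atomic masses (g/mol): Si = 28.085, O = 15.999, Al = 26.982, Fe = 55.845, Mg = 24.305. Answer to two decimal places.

M((Mg0.60Fe0.40)3Al2Si3O12) = 440.970 g/mol; M(Al2O3) = 101.961 g/mol.
Moles Al2O3 per formula unit = 2 Al ÷ 2 = 1.0000.
Al2O3 fraction = (1.0000 × 101.961) / 440.970 = 101.961/440.970 = 0.2312.

23.12 wt%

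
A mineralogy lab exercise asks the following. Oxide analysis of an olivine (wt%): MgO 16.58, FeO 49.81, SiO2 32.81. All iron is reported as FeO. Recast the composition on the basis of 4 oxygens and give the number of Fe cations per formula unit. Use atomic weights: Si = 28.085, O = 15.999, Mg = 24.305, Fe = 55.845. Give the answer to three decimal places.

16.58 wt% MgO ÷ 40.304 g/mol = 0.41137 mol, giving 0.41137 Mg and 0.41137 O.
49.81 wt% FeO ÷ 71.844 g/mol = 0.69331 mol, giving 0.69331 Fe and 0.69331 O.
32.81 wt% SiO2 ÷ 60.083 g/mol = 0.54608 mol, giving 0.54608 Si and 1.09216 O.
Oxygen sums to 2.19684; scaling by 4/2.19684 = 1.82080 puts the formula on 4 O.
Fe: 0.69331 × 1.82080 = 1.262 atoms per formula unit.

1.262 Fe apfu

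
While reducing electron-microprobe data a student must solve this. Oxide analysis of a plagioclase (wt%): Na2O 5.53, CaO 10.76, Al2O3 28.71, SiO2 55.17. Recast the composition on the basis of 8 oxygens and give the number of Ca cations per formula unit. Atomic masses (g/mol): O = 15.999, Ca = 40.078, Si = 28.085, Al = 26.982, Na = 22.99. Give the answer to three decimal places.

0.518 Ca apfu

Na2O (M=61.979): mol = 0.08922; Na = 0.17844, O = 0.08922.
CaO (M=56.077): mol = 0.19188; Ca = 0.19188, O = 0.19188.
Al2O3 (M=101.961): mol = 0.28158; Al = 0.56316, O = 0.84474.
SiO2 (M=60.083): mol = 0.91823; Si = 0.91823, O = 1.83646.
ΣO = 2.96230; factor = 8/ΣO = 2.70060.
Ca apfu = 0.19188 × 2.70060 = 0.518.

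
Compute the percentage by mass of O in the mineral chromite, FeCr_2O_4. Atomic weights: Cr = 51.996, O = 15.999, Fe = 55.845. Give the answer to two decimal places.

28.59 weight percent

Molar mass of FeCr_2O_4: 1·55.845 + 2·51.996 + 4·15.999 = 223.833 g/mol.
Mass of O per formula unit: 4 × 15.999 = 63.996 g.
Weight fraction O = 63.996 / 223.833 = 0.2859.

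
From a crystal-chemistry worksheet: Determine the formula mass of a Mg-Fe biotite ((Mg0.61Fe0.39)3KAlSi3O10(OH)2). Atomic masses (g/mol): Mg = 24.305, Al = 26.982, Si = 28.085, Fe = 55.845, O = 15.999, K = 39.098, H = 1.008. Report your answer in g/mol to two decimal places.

The formula mass is the sum 1.83·24.305 + 1.17·55.845 + 1·39.098 + 1·26.982 + 3·28.085 + 12·15.999 + 2·1.008.

454.16 g/mol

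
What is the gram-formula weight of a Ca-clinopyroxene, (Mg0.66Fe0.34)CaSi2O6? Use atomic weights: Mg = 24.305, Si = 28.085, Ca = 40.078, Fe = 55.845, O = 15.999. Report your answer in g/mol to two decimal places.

227.27 g/mol

M = 0.66(24.305) + 0.34(55.845) + 1(40.078) + 2(28.085) + 6(15.999)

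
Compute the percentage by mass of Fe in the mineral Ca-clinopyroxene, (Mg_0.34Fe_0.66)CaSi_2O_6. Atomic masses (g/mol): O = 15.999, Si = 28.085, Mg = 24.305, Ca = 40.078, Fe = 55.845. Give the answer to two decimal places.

Formula mass = 0.34*24.305 + 0.66*55.845 + 1*40.078 + 2*28.085 + 6*15.999 = 237.363 g/mol, of which 36.858 g is Fe.
So Fe makes up 36.858/237.363 = 0.1553 of the mass, i.e. 15.53%.

15.53 weight percent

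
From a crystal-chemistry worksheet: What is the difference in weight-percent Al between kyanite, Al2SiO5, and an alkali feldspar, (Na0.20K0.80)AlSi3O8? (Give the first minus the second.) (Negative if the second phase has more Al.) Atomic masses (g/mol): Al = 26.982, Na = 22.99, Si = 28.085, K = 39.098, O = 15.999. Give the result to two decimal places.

M(Al2SiO5) = 162.044 g/mol, so wt% Al = 53.964/162.044 × 100 = 33.30%.
M((Na0.20K0.80)AlSi3O8) = 275.105 g/mol, so wt% Al = 26.982/275.105 × 100 = 9.81%.
33.30 − 9.81 = 23.49 pp.

23.49 percentage points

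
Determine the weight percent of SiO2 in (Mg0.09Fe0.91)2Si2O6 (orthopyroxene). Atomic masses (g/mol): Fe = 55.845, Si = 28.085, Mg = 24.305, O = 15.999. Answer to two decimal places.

46.54 wt%

Molar mass of (Mg0.09Fe0.91)2Si2O6 = 0.18×24.305 + 1.82×55.845 + 2×28.085 + 6×15.999 = 258.177 g/mol.
Each formula unit contains 2 Si, equivalent to 2/1 = 2.0000 mol SiO2.
M(SiO2) = 1×28.085 + 2×15.999 = 60.083 g/mol.
Mass of SiO2 per formula unit = 2.0000 × 60.083 = 120.166 g.
SiO2 wt% = 120.166 / 258.177 × 100 = 46.54%.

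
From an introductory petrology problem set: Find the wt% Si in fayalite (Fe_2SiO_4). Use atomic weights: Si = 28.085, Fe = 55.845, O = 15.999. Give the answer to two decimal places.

Molar mass of Fe_2SiO_4: 2*55.845 + 1*28.085 + 4*15.999 = 203.771 g/mol.
Mass of Si per formula unit: 1 × 28.085 = 28.085 g.
Weight fraction Si = 28.085 / 203.771 = 0.1378.

13.78 weight percent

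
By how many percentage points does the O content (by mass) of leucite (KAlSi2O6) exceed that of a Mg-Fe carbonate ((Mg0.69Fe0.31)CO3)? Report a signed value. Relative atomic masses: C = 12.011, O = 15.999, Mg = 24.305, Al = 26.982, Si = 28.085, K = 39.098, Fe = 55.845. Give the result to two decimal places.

-7.03 percentage points

O in KAlSi2O6: molar mass 218.244 g/mol; 6×15.999 = 95.994 g → 43.98 wt%.
O in (Mg0.69Fe0.31)CO3: molar mass 94.090 g/mol; 3×15.999 = 47.997 g → 51.01 wt%.
Difference = 43.98 − 51.01 = -7.03 percentage points.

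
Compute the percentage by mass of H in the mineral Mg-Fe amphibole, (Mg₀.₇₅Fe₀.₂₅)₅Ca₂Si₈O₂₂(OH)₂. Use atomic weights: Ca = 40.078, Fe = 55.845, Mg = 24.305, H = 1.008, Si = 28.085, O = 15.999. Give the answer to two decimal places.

Formula mass = 3.75·24.305 + 1.25·55.845 + 2·40.078 + 8·28.085 + 24·15.999 + 2·1.008 = 851.778 g/mol, of which 2.016 g is H.
So H makes up 2.016/851.778 = 0.0024 of the mass, i.e. 0.24%.

0.24 mass %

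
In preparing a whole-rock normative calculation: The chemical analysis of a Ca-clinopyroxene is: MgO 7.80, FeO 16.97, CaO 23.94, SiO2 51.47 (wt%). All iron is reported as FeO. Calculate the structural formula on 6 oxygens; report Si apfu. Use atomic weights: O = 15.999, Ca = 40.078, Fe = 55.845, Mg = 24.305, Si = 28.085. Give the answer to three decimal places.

2.000 Si apfu

MgO (M=40.304): mol = 0.19353; Mg = 0.19353, O = 0.19353.
FeO (M=71.844): mol = 0.23621; Fe = 0.23621, O = 0.23621.
CaO (M=56.077): mol = 0.42691; Ca = 0.42691, O = 0.42691.
SiO2 (M=60.083): mol = 0.85665; Si = 0.85665, O = 1.71330.
ΣO = 2.56995; factor = 6/ΣO = 2.33468.
Si apfu = 0.85665 × 2.33468 = 2.000.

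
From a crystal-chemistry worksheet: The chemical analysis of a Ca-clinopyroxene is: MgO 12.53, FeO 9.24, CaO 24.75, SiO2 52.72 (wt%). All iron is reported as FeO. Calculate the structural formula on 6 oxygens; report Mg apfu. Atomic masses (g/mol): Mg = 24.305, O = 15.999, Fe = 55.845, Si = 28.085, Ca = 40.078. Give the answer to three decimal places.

0.708 Mg apfu

12.53 wt% MgO ÷ 40.304 g/mol = 0.31089 mol, giving 0.31089 Mg and 0.31089 O.
9.24 wt% FeO ÷ 71.844 g/mol = 0.12861 mol, giving 0.12861 Fe and 0.12861 O.
24.75 wt% CaO ÷ 56.077 g/mol = 0.44136 mol, giving 0.44136 Ca and 0.44136 O.
52.72 wt% SiO2 ÷ 60.083 g/mol = 0.87745 mol, giving 0.87745 Si and 1.75490 O.
Oxygen sums to 2.63576; scaling by 6/2.63576 = 2.27638 puts the formula on 6 O.
Mg: 0.31089 × 2.27638 = 0.708 atoms per formula unit.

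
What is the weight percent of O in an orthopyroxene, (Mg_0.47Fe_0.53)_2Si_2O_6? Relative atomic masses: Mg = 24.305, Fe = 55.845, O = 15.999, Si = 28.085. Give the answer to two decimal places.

40.99 wt%

Molar mass of (Mg_0.47Fe_0.53)_2Si_2O_6: 0.94*24.305 + 1.06*55.845 + 2*28.085 + 6*15.999 = 234.206 g/mol.
Mass of O per formula unit: 6 × 15.999 = 95.994 g.
Weight fraction O = 95.994 / 234.206 = 0.4099.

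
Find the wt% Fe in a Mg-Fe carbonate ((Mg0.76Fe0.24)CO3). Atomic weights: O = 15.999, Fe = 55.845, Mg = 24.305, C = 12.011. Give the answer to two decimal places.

Formula mass = 0.76×24.305 + 0.24×55.845 + 1×12.011 + 3×15.999 = 91.883 g/mol, of which 13.403 g is Fe.
So Fe makes up 13.403/91.883 = 0.1459 of the mass, i.e. 14.59%.

14.59 wt%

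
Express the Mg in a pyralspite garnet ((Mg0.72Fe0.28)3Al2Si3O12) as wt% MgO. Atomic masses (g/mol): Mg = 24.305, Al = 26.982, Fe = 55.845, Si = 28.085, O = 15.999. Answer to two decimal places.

M((Mg0.72Fe0.28)3Al2Si3O12) = 429.616 g/mol; M(MgO) = 40.304 g/mol.
Moles MgO per formula unit = 2.16 Mg ÷ 1 = 2.1600.
MgO fraction = (2.1600 × 40.304) / 429.616 = 87.057/429.616 = 0.2026.

20.26 wt%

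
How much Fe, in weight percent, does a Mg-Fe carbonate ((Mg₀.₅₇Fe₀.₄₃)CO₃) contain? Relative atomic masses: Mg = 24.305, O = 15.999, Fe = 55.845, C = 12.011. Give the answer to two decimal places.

24.53 weight percent

M((Mg₀.₅₇Fe₀.₄₃)CO₃) = 97.875 g/mol.
Fe contributes 0.43 × 55.845 = 24.013 g per mole.
24.013/97.875 = 0.2453 → 24.53%.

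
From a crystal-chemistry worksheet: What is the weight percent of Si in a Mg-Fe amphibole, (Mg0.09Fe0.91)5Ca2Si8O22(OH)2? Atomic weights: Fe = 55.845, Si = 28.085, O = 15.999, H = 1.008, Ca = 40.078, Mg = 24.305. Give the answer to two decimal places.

23.51 wt%

Molar mass of (Mg0.09Fe0.91)5Ca2Si8O22(OH)2: 0.45×24.305 + 4.55×55.845 + 2×40.078 + 8×28.085 + 24×15.999 + 2×1.008 = 955.860 g/mol.
Mass of Si per formula unit: 8 × 28.085 = 224.680 g.
Weight fraction Si = 224.680 / 955.860 = 0.2351.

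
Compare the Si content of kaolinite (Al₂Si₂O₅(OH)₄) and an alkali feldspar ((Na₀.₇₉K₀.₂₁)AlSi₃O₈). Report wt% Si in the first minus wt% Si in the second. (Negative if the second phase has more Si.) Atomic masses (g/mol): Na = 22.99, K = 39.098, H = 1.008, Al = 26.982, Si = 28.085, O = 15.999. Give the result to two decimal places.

-9.96 percentage points

First mineral: 56.170 g Si in 258.157 g formula = 21.76 wt% Si.
Second mineral: 84.255 g Si in 265.602 g formula = 31.72 wt% Si.
21.76% − 31.72% gives a difference of -9.96 percentage points.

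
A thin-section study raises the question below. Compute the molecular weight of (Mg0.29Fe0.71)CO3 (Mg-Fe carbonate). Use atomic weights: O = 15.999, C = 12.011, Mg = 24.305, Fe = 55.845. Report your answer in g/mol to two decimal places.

The formula mass is the sum 0.29·24.305 + 0.71·55.845 + 1·12.011 + 3·15.999.

106.71 g/mol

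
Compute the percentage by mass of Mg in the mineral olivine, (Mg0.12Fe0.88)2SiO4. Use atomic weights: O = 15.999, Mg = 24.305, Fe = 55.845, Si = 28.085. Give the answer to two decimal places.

Formula mass = 0.24·24.305 + 1.76·55.845 + 1·28.085 + 4·15.999 = 196.201 g/mol, of which 5.833 g is Mg.
So Mg makes up 5.833/196.201 = 0.0297 of the mass, i.e. 2.97%.

2.97 weight percent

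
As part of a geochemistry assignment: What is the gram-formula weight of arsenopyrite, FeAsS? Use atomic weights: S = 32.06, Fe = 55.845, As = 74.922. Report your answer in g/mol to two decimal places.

The formula mass is the sum 1*55.845 + 1*74.922 + 1*32.06.

162.83 g/mol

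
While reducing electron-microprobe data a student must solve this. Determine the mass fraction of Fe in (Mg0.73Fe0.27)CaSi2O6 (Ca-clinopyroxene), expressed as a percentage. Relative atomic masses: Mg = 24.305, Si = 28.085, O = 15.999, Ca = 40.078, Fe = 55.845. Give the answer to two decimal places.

M((Mg0.73Fe0.27)CaSi2O6) = 225.063 g/mol.
Fe contributes 0.27 × 55.845 = 15.078 g per mole.
15.078/225.063 = 0.0670 → 6.70%.

6.70 mass %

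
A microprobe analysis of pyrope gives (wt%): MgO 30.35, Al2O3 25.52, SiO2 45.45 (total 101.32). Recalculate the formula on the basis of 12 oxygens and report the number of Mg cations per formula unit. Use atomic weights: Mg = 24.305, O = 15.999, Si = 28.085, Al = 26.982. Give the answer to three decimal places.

2.995 Mg apfu

30.35 wt% MgO ÷ 40.304 g/mol = 0.75303 mol, giving 0.75303 Mg and 0.75303 O.
25.52 wt% Al2O3 ÷ 101.961 g/mol = 0.25029 mol, giving 0.50058 Al and 0.75087 O.
45.45 wt% SiO2 ÷ 60.083 g/mol = 0.75645 mol, giving 0.75645 Si and 1.51290 O.
Oxygen sums to 3.01680; scaling by 12/3.01680 = 3.97772 puts the formula on 12 O.
Mg: 0.75303 × 3.97772 = 2.995 atoms per formula unit.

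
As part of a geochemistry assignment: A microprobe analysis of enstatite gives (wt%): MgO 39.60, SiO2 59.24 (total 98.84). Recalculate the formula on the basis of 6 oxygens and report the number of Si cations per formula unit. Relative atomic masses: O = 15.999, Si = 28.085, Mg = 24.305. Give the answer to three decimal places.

2.002 Si apfu

MgO (M=40.304): mol = 0.98253; Mg = 0.98253, O = 0.98253.
SiO2 (M=60.083): mol = 0.98597; Si = 0.98597, O = 1.97194.
ΣO = 2.95447; factor = 6/ΣO = 2.03082.
Si apfu = 0.98597 × 2.03082 = 2.002.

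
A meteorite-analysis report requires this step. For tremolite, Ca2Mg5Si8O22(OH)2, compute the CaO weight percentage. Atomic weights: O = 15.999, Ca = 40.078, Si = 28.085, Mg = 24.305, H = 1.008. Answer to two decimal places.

Formula mass = 812.353 g/mol.
2 Ca → 2.0000 mol CaO per formula unit; M(CaO) = 56.077, so CaO mass = 112.154 g.
112.154/812.353 × 100 = 13.81 wt%.

13.81 wt%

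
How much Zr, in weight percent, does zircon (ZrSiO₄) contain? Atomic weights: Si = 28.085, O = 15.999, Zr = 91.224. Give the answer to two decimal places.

49.77 weight percent

Formula mass = 1×91.224 + 1×28.085 + 4×15.999 = 183.305 g/mol, of which 91.224 g is Zr.
So Zr makes up 91.224/183.305 = 0.4977 of the mass, i.e. 49.77%.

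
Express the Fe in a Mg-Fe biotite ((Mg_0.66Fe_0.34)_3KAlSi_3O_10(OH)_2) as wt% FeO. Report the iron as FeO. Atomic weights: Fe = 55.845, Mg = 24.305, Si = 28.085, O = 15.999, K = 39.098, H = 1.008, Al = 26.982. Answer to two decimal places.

16.31 wt%

Molar mass of (Mg_0.66Fe_0.34)_3KAlSi_3O_10(OH)_2 = 1.98*24.305 + 1.02*55.845 + 1*39.098 + 1*26.982 + 3*28.085 + 12*15.999 + 2*1.008 = 449.425 g/mol.
Each formula unit contains 1.02 Fe, equivalent to 1.02/1 = 1.0200 mol FeO.
M(FeO) = 1×55.845 + 1×15.999 = 71.844 g/mol.
Mass of FeO per formula unit = 1.0200 × 71.844 = 73.281 g.
FeO wt% = 73.281 / 449.425 × 100 = 16.31%.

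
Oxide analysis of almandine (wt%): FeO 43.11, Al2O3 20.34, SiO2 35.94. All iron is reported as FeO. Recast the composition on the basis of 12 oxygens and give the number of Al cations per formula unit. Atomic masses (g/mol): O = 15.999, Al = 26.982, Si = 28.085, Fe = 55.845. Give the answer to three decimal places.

FeO (M=71.844): mol = 0.60005; Fe = 0.60005, O = 0.60005.
Al2O3 (M=101.961): mol = 0.19949; Al = 0.39898, O = 0.59847.
SiO2 (M=60.083): mol = 0.59817; Si = 0.59817, O = 1.19634.
ΣO = 2.39486; factor = 12/ΣO = 5.01073.
Al apfu = 0.39898 × 5.01073 = 1.999.

1.999 Al apfu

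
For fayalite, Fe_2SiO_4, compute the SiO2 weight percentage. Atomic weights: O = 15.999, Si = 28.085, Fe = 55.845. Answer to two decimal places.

Formula mass = 203.771 g/mol.
1 Si → 1.0000 mol SiO2 per formula unit; M(SiO2) = 60.083, so SiO2 mass = 60.083 g.
60.083/203.771 × 100 = 29.49 wt%.

29.49 wt%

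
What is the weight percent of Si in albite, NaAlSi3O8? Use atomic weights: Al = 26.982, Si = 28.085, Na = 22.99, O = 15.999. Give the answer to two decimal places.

M(NaAlSi3O8) = 262.219 g/mol.
Si contributes 3 × 28.085 = 84.255 g per mole.
84.255/262.219 = 0.3213 → 32.13%.

32.13 wt%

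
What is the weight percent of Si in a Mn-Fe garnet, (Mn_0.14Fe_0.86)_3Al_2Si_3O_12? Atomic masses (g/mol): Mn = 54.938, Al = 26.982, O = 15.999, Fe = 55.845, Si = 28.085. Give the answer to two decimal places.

16.94 wt%

M((Mn_0.14Fe_0.86)_3Al_2Si_3O_12) = 497.361 g/mol.
Si contributes 3 × 28.085 = 84.255 g per mole.
84.255/497.361 = 0.1694 → 16.94%.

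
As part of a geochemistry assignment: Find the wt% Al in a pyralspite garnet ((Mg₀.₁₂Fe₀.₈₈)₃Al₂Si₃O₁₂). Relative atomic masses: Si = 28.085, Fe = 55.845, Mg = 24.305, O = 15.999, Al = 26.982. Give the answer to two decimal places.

Formula mass = 0.36×24.305 + 2.64×55.845 + 2×26.982 + 3×28.085 + 12×15.999 = 486.388 g/mol, of which 53.964 g is Al.
So Al makes up 53.964/486.388 = 0.1109 of the mass, i.e. 11.09%.

11.09 mass %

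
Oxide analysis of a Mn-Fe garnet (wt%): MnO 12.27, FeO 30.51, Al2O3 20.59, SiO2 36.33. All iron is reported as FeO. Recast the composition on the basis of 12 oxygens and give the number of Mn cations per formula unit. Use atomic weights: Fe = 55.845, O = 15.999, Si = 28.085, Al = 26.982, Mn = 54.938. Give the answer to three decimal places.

0.860 Mn apfu

12.27 wt% MnO ÷ 70.937 g/mol = 0.17297 mol, giving 0.17297 Mn and 0.17297 O.
30.51 wt% FeO ÷ 71.844 g/mol = 0.42467 mol, giving 0.42467 Fe and 0.42467 O.
20.59 wt% Al2O3 ÷ 101.961 g/mol = 0.20194 mol, giving 0.40388 Al and 0.60582 O.
36.33 wt% SiO2 ÷ 60.083 g/mol = 0.60466 mol, giving 0.60466 Si and 1.20932 O.
Oxygen sums to 2.41278; scaling by 12/2.41278 = 4.97352 puts the formula on 12 O.
Mn: 0.17297 × 4.97352 = 0.860 atoms per formula unit.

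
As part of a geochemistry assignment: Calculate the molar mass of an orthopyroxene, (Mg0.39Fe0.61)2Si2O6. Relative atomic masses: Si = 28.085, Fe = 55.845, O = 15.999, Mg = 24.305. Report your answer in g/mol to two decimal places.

239.25 g/mol

M = 0.78(24.305) + 1.22(55.845) + 2(28.085) + 6(15.999)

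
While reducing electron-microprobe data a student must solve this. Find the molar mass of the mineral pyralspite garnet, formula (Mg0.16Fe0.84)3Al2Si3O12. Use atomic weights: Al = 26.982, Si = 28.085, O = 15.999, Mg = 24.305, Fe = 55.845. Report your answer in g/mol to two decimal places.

482.60 g/mol

M = 0.48(24.305) + 2.52(55.845) + 2(26.982) + 3(28.085) + 12(15.999)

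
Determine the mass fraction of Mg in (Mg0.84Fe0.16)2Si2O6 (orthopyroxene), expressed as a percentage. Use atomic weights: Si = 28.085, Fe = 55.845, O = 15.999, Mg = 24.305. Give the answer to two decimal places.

19.36 weight percent

Formula mass = 1.68*24.305 + 0.32*55.845 + 2*28.085 + 6*15.999 = 210.867 g/mol, of which 40.832 g is Mg.
So Mg makes up 40.832/210.867 = 0.1936 of the mass, i.e. 19.36%.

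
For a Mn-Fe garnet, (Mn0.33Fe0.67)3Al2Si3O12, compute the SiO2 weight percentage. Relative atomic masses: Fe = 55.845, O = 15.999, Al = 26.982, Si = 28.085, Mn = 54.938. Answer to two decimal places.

36.28 wt%

Formula mass = 496.844 g/mol.
3 Si → 3.0000 mol SiO2 per formula unit; M(SiO2) = 60.083, so SiO2 mass = 180.249 g.
180.249/496.844 × 100 = 36.28 wt%.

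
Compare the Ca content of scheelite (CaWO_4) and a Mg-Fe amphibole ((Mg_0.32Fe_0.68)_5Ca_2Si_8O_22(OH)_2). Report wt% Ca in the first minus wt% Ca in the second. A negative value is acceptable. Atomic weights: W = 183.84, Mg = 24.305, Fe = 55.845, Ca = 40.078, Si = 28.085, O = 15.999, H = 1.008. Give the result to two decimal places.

Ca in CaWO_4: molar mass 287.914 g/mol; 1×40.078 = 40.078 g → 13.92 wt%.
Ca in (Mg_0.32Fe_0.68)_5Ca_2Si_8O_22(OH)_2: molar mass 919.589 g/mol; 2×40.078 = 80.156 g → 8.72 wt%.
Difference = 13.92 − 8.72 = 5.20 percentage points.

5.20 percentage points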